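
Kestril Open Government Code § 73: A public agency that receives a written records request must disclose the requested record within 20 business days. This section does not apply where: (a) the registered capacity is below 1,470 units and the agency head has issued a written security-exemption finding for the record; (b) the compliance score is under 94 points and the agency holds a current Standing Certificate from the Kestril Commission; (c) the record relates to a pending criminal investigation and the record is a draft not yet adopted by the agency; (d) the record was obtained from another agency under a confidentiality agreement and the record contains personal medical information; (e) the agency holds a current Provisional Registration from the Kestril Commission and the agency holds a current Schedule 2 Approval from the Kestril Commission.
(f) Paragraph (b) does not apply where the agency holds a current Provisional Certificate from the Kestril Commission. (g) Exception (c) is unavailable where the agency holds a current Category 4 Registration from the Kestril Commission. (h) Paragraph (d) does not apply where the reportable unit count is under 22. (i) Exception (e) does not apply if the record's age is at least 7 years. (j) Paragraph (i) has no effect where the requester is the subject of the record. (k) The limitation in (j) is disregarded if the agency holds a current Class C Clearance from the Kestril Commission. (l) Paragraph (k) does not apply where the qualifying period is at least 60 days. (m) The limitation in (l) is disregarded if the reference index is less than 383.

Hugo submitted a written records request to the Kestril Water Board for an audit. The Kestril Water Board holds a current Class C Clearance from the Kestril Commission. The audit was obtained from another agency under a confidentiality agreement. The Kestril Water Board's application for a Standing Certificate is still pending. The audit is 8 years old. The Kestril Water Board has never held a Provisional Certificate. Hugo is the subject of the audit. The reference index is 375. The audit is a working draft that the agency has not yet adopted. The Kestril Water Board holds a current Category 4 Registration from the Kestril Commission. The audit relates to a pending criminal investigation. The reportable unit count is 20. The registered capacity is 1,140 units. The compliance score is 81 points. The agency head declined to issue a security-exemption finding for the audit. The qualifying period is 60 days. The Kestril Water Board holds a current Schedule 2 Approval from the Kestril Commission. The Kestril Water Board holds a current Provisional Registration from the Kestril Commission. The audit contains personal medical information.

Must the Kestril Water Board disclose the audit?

Exception (a) fails — the agency head declined to issue a security-exemption finding.
Exception (b) does not apply: there is no Standing Certificate in force.
Exception (c): the audit relates to a pending investigation; the audit is an unadopted draft — every condition holds. But applying paragraph (g): (g) operates — a current Category 4 Registration is held. (c) is therefore removed.
All of (d)'s requirements are met (the audit was obtained under a confidentiality agreement; the audit contains personal medical information). But: (h) is engaged — the reportable unit count is 20, under the 22 limit. Exception (d) does not apply.
All of (e)'s requirements are met (a current Provisional Registration is held; a current Schedule 2 Approval is held). But applying paragraphs (i)–(m): (i) operates against (e): the record's age is 8 years, meeting the 7 years threshold. (j) applies (Hugo is the subject of the audit), but is overridden by (k): (k) applies — a current Class C Clearance is held. (l) is engaged (the qualifying period is 60 days, meeting the 60 days threshold), but yields to (m): (m) operates against (l): the reference index is 375, less than the 383 limit. (e) is therefore removed.
No exception displaces § 73.

Yes — the Kestril Water Board must disclose the audit.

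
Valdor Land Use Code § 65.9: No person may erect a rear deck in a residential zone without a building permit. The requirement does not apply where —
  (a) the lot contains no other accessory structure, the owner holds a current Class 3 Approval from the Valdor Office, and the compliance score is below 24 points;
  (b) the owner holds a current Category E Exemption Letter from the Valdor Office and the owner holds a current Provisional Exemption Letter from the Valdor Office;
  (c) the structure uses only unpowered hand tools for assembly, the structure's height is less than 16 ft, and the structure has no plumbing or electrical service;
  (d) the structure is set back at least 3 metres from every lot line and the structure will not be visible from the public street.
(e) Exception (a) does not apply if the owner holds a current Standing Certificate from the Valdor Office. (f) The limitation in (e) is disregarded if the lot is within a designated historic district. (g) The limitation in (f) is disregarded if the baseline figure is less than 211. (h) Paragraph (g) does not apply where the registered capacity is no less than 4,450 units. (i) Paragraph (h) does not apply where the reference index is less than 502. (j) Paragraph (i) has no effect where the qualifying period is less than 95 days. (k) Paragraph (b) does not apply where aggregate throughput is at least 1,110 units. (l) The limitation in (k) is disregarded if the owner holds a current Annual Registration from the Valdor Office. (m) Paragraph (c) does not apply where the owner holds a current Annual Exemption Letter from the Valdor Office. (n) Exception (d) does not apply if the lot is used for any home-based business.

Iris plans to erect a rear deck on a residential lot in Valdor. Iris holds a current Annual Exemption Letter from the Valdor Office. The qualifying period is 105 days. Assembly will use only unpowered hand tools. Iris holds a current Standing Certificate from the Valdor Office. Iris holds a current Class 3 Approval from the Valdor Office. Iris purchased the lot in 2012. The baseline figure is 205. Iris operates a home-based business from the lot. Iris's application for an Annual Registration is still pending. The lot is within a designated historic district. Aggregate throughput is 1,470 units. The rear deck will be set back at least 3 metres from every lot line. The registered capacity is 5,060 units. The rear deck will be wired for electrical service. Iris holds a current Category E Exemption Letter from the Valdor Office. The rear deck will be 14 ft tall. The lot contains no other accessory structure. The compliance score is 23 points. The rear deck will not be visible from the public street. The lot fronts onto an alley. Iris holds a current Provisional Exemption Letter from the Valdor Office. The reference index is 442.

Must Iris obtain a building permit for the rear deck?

Exception (a)'s conditions are all satisfied: the lot has no other accessory structure; a current Class 3 Approval is held; the compliance score is 23 points, below the 24 points limit. Turning to paragraphs (e)–(j): (e) operates against (a): a current Standing Certificate is held. (f) applies (the lot is in a historic district), but is itself disapplied by (g): (g) is triggered — the baseline figure is 205, less than the 211 limit. (h) would limit (g) — the registered capacity is 5,060 units, meeting the 4,450 units threshold — but (i) sets (h) aside: (i) operates against (h): the reference index is 442, less than the 502 limit. (j), which would lift (i), is not engaged — the qualifying period is 105 days, not less than 95 days. Exception (a) does not apply.
Exception (b): a current Category E Exemption Letter is held; a current Provisional Exemption Letter is held — every condition holds. But applying paragraphs (k)–(l): (k) operates against (b): aggregate throughput is 1,470 units, meeting the 1,110 units threshold. (l) does not operate here (the Annual Registration is not current), so (k) stands. So (b) is unavailable.
Exception (c) fails — electrical service is planned.
Exception (d)'s conditions are all satisfied: the setback is at least 3 m on every side; the structure will not be visible from the street. But applying paragraph (n): (n) applies — a home-based business operates on the lot. Exception (d) does not apply.
None of the exceptions is available; § 65.9 applies in full.

Yes — Iris must obtain a building permit.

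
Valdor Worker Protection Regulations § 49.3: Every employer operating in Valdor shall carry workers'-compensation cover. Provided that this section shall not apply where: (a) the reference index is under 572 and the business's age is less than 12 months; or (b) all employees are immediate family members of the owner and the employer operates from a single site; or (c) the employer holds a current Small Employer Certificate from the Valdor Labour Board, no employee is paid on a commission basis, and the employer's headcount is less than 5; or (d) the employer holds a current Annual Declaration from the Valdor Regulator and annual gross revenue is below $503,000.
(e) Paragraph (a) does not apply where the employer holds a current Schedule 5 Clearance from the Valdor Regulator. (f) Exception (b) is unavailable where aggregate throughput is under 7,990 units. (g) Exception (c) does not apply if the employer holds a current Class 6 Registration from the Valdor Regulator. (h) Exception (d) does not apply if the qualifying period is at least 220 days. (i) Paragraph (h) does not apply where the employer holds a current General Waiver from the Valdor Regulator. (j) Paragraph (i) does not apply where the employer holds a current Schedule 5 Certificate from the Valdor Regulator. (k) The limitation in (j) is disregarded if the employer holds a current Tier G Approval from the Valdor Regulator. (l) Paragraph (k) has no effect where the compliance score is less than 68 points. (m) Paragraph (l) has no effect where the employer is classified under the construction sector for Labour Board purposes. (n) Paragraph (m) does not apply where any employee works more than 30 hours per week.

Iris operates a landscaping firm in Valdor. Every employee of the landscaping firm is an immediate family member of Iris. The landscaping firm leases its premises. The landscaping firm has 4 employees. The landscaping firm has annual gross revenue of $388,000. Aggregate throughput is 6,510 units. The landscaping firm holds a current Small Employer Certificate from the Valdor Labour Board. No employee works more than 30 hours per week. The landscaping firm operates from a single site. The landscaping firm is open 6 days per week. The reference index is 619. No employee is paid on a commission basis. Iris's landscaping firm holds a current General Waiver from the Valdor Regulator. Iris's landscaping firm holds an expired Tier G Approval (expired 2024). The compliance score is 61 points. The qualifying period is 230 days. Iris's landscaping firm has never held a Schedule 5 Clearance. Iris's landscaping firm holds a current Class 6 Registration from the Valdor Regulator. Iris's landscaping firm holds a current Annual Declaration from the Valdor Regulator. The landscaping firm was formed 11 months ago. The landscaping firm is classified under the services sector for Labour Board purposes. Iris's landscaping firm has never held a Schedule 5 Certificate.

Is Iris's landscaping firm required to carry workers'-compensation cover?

Exception (a) does not apply: the reference index is 619, not under 572.
Exception (b)'s conditions are all satisfied: every employee is an immediate family member; the employer operates from a single site. But applying paragraph (f): (f) operates against (b): aggregate throughput is 6,510 units, under the 7,990 units limit. (b) is therefore removed.
All of (c)'s requirements are met (a current Small Employer Certificate is held; no employee is paid on commission; the employer's headcount is 4, less than the 5 limit). Turning to paragraph (g): (g) operates against (c): a current Class 6 Registration is held. So (c) is unavailable.
All of (d)'s requirements are met (a current Annual Declaration is held; annual gross revenue is $388,000, below the $503,000 limit). As to paragraphs (h)–(n): (h) would limit (d) — the qualifying period is 230 days, meeting the 220 days threshold — but (i) sets (h) aside: (i) operates against (h): a current General Waiver is held. (j), which would lift (i), does not operate here — there is no Schedule 5 Certificate in force. (d) remains available.

No — exception (d) applies; Iris's landscaping firm is not required to carry workers'-compensation cover.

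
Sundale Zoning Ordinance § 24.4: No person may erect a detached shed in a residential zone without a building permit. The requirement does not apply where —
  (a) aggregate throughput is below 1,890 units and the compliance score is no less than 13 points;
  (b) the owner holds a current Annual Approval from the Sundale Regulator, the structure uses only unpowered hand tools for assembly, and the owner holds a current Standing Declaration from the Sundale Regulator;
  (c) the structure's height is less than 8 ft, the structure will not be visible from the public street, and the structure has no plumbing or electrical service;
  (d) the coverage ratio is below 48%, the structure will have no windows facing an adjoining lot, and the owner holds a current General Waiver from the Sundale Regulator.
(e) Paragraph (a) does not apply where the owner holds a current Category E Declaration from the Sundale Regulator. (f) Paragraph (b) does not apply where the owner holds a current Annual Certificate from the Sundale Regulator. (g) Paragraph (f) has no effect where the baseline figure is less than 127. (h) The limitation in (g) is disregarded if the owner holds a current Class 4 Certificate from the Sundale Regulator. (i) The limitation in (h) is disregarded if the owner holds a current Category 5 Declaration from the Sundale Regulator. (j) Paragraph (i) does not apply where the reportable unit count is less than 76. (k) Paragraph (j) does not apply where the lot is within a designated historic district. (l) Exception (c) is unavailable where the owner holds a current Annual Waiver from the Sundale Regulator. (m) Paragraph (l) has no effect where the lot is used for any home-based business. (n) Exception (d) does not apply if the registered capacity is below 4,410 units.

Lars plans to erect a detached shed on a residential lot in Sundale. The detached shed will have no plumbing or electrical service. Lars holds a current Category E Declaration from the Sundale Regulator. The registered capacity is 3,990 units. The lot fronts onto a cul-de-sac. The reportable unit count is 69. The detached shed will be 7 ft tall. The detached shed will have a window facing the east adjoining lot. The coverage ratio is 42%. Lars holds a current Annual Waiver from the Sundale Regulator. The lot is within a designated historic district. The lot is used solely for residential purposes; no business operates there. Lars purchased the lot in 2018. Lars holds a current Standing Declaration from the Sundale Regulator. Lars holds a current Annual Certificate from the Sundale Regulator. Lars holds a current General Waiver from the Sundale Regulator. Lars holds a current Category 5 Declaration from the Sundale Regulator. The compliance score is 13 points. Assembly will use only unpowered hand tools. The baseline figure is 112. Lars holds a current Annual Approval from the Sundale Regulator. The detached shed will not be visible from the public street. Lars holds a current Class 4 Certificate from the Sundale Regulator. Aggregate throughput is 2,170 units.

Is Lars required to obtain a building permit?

Exception (a) fails — aggregate throughput is 2,170 units, not below 1,890 units.
Exception (b): a current Annual Approval is held; assembly uses only hand tools; a current Standing Declaration is held — every condition holds. As to paragraphs (f)–(k): (f) would limit (b) — a current Annual Certificate is held — but (g) sets (f) aside: (g) is engaged — the baseline figure is 112, less than the 127 limit. (h) applies (a current Class 4 Certificate is held), but is overridden by (i): (i) operates against (h): a current Category 5 Declaration is held. (j) would limit (i) — the reportable unit count is 69, less than the 76 limit — but (k) sets (j) aside: (k) operates against (j): the lot is in a historic district. (b) remains available.
Exception (c): the structure's height is 7 ft, less than the 8 ft limit; the structure will not be visible from the street; there is no plumbing or electrical service — every condition holds. But applying paragraphs (l)–(m): (l) operates against (c): a current Annual Waiver is held. (m), which would lift (l), is not engaged — the lot is solely residential. (c) is therefore removed.
Exception (d) fails — a window faces an adjoining lot.

No — exception (b) applies; Lars does not need a building permit.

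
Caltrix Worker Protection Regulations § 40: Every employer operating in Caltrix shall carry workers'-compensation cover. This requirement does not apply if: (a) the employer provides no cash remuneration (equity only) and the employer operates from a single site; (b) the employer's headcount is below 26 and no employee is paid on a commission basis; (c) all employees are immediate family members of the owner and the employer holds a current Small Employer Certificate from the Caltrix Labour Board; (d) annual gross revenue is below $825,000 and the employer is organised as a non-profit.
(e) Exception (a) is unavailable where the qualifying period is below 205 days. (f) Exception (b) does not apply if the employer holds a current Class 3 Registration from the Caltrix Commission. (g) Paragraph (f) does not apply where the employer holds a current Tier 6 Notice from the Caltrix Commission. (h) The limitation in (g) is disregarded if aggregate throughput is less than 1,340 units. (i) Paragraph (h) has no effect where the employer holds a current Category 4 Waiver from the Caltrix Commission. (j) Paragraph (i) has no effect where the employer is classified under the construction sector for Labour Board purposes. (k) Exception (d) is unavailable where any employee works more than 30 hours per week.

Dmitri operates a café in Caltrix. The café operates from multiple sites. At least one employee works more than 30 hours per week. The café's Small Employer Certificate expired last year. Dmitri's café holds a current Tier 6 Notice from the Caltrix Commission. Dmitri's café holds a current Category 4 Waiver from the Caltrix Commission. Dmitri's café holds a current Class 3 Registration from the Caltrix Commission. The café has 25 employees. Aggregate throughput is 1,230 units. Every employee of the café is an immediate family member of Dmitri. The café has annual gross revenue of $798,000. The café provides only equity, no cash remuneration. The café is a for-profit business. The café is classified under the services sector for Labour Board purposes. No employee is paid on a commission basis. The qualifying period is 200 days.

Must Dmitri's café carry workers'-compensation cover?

No — exception (b) applies; Dmitri's café is not required to carry workers'-compensation cover.

Exception (a) does not apply: the employer operates from multiple sites.
Exception (b): the employer's headcount is 25, below the 26 limit; no employee is paid on commission — every condition holds. As to paragraphs (f)–(j): (f) operates (a current Class 3 Registration is held), but yields to (g): (g) operates — a current Tier 6 Notice is held. (h) would limit (g) — aggregate throughput is 1,230 units, less than the 1,340 units limit — but (i) sets (h) aside: (i) is engaged — a current Category 4 Waiver is held. (j) is not triggered (the café is classified under the services sector), so (i) stands. (b) remains available.
Exception (c) requires that the employer holds a current Small Employer Certificate from the Caltrix Labour Board; but the Small Employer Certificate has expired, so (c) is unavailable.
Exception (d) does not apply: the employer is for-profit.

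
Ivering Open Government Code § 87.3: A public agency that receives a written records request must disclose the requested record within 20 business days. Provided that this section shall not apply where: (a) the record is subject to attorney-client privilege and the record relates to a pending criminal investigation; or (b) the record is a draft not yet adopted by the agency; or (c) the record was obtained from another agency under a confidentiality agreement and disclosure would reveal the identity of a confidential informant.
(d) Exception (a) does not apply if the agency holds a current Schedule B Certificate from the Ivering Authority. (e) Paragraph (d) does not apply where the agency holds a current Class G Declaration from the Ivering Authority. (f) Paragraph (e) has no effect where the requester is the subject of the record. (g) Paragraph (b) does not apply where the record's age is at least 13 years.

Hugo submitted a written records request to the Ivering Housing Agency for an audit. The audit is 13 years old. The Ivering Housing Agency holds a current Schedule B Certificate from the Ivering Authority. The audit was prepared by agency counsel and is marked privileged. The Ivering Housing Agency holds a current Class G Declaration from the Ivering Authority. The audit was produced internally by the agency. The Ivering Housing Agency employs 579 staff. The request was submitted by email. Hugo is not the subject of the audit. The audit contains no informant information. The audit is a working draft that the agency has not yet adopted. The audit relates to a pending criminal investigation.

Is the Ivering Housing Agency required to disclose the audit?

No — exception (a) applies; the Ivering Housing Agency is not required to disclose the audit.

Exception (a)'s conditions are all satisfied: the audit is privileged; the audit relates to a pending investigation. Applying paragraphs (d)–(f): (d) applies (a current Schedule B Certificate is held), but is set aside by (e): (e) operates against (d): a current Class G Declaration is held. (f), which would lift (e), is not engaged — Hugo is not the subject of the audit. So (a) applies.
All of (b)'s requirements are met (the audit is an unadopted draft). Turning to paragraph (g): (g) is triggered — the record's age is 13 years, meeting the 13 years threshold. (b) is therefore removed.
Exception (c) requires that the record was obtained from another agency under a confidentiality agreement; but the audit was produced internally, so (c) is unavailable.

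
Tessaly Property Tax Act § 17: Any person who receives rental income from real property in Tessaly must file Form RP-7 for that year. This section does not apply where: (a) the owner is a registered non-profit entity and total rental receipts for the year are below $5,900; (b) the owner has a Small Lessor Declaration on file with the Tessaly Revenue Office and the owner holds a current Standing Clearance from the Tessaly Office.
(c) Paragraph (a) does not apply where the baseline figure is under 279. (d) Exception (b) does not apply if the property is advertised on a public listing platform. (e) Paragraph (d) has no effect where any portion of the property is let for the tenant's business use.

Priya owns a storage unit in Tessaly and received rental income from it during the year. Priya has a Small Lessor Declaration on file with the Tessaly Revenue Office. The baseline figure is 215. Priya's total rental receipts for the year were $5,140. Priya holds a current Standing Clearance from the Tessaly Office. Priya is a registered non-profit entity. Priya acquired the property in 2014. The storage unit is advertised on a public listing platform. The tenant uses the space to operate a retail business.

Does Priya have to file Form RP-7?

Exception (a) is satisfied on its face — Priya is a registered non-profit; total rental receipts for the year are $5,140, below the $5,900 limit. But applying paragraph (c): (c) operates — the baseline figure is 215, under the 279 limit. So (a) is unavailable.
Exception (b): a Small Lessor Declaration is on file; a current Standing Clearance is held — every condition holds. As to paragraphs (d)–(e): (d) is triggered (the property is publicly advertised), but is overridden by (e): (e) operates against (d): the space is let for business use. So (b) applies.

No — exception (b) applies; Priya is not required to file Form RP-7.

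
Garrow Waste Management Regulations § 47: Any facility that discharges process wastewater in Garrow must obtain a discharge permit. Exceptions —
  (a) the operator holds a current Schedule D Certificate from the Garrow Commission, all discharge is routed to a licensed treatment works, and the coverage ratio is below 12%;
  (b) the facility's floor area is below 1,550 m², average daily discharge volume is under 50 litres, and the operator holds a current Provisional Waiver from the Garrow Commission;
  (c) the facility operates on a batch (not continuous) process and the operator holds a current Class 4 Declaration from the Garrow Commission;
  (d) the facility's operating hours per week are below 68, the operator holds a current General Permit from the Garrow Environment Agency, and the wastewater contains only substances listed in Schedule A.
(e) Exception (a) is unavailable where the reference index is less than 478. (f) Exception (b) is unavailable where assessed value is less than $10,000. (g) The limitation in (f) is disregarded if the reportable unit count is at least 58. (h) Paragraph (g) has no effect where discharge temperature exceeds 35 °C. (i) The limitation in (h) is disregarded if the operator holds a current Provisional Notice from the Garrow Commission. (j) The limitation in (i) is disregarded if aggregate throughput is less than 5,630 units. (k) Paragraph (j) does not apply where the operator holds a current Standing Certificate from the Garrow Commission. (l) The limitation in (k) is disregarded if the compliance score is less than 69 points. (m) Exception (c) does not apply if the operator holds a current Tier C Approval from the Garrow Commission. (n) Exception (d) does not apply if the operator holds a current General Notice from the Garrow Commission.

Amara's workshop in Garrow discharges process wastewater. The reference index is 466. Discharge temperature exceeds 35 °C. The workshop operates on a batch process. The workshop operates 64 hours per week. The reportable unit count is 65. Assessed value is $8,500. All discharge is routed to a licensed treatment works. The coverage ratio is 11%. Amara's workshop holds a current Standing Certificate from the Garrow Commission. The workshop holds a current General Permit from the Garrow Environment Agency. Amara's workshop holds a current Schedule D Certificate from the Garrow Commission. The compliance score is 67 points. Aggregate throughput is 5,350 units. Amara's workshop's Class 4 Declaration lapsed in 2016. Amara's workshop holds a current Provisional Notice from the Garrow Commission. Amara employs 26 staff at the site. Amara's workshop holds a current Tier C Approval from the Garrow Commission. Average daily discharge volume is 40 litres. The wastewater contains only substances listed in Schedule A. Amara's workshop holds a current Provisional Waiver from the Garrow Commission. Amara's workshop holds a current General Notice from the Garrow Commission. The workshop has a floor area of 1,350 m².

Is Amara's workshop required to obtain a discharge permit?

Exception (a) is satisfied on its face — a current Schedule D Certificate is held; discharge is routed to a licensed treatment works; the coverage ratio is 11%, below the 12% limit. However, paragraph (e) must be considered: (e) operates against (a): the reference index is 466, less than the 478 limit. Exception (a) does not apply.
Exception (b)'s conditions are all satisfied: the facility's floor area is 1,350 m², below the 1,550 m² limit; average daily discharge volume is 40 litres, under the 50 litres limit; a current Provisional Waiver is held. But: (f) applies — assessed value is $8,500, less than the $10,000 limit. (g) applies (the reportable unit count is 65, meeting the 58 threshold), but is overridden by (h): (h) is engaged — discharge temperature exceeds 35 °C. (i) would limit (h) — a current Provisional Notice is held — but (j) sets (i) aside: (j) operates against (i): aggregate throughput is 5,350 units, less than the 5,630 units limit. (k) is engaged (a current Standing Certificate is held), but is set aside by (l): (l) operates against (k): the compliance score is 67 points, less than the 69 points limit. So (b) is unavailable.
Exception (c) fails — the Class 4 Declaration is not current.
Exception (d): the facility's operating hours per week are 64, below the 68 limit; a current General Permit is held; the wastewater is Schedule-A-only — every condition holds. But applying paragraph (n): (n) is triggered — a current General Notice is held. (d) is therefore removed.
No exception is made out. Amara's workshop falls within the general rule.

Yes — Amara's workshop must obtain a discharge permit.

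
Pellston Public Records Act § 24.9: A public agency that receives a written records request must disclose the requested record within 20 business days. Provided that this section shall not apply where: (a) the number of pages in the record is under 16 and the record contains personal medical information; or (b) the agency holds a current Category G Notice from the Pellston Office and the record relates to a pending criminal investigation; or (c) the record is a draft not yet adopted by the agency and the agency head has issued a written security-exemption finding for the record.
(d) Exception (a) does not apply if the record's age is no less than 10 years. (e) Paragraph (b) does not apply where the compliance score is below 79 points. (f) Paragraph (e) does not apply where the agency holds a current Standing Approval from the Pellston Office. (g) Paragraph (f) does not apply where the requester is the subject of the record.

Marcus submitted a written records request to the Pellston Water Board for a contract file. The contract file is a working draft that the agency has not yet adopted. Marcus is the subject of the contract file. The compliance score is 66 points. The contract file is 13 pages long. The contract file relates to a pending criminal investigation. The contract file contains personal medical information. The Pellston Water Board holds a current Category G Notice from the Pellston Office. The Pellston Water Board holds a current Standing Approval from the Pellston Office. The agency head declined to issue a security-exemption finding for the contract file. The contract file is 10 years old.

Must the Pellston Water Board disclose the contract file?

Exception (a) is satisfied on its face — the number of pages in the record is 13, under the 16 limit; the contract file contains personal medical information. But applying paragraph (d): (d) is triggered — the record's age is 10 years, meeting the 10 years threshold. Exception (a) does not apply.
Exception (b)'s conditions are all satisfied: a current Category G Notice is held; the contract file relates to a pending investigation. However, paragraphs (e)–(g) must be considered: (e) operates against (b): the compliance score is 66 points, below the 79 points limit. (f) would limit (e) — a current Standing Approval is held — but (g) sets (f) aside: (g) is engaged — Marcus is the subject of the contract file. So (b) is unavailable.
Exception (c) requires that the agency head has issued a written security-exemption finding for the record; but the agency head declined to issue a security-exemption finding, so (c) is unavailable.
No exception is made out. the Pellston Water Board falls within the general rule.

Yes — the Pellston Water Board must disclose the contract file.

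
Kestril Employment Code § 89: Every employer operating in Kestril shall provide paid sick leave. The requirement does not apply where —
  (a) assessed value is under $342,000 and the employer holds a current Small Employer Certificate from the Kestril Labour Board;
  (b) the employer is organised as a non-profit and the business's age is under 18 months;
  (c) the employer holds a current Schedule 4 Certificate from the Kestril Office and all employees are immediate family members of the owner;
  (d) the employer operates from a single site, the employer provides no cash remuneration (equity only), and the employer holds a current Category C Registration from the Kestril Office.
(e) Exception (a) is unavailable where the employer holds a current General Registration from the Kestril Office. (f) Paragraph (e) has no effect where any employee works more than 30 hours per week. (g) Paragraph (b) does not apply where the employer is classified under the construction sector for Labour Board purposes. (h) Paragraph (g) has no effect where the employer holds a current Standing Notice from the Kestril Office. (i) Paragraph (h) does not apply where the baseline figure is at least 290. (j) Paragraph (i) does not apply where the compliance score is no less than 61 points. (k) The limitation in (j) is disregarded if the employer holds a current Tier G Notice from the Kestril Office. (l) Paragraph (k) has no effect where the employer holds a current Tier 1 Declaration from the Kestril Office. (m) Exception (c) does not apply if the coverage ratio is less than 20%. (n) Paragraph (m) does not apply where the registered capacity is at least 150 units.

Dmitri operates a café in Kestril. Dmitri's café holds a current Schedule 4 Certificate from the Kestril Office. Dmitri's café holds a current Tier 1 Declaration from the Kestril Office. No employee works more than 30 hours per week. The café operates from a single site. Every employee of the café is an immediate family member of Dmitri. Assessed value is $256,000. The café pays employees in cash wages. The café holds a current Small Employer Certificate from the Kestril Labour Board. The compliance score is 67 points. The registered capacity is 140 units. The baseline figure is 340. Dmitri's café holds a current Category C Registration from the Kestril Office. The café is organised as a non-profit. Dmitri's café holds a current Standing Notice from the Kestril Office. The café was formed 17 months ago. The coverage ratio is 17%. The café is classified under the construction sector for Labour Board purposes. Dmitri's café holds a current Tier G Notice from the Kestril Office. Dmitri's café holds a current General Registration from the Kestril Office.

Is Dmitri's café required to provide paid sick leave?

No — exception (b) applies; Dmitri's café is not required to provide paid sick leave.

Exception (a)'s conditions are all satisfied: assessed value is $256,000, under the $342,000 limit; a current Small Employer Certificate is held. However, paragraphs (e)–(f) must be considered: (e) operates against (a): a current General Registration is held. (f), which would lift (e), is not triggered — no employee exceeds 30 hours/week. (a) is therefore removed.
Exception (b)'s conditions are all satisfied: the employer is a non-profit; the business's age is 17 months, under the 18 months limit. Applying paragraphs (g)–(l): (g) would limit (b) — the café is classified under the construction sector — but (h) sets (g) aside: (h) operates against (g): a current Standing Notice is held. (i) would limit (h) — the baseline figure is 340, meeting the 290 threshold — but (j) sets (i) aside: (j) operates against (i): the compliance score is 67 points, meeting the 61 points threshold. (k) would limit (j) — a current Tier G Notice is held — but (l) sets (k) aside: (l) applies — a current Tier 1 Declaration is held. So (b) applies.
Exception (c) is satisfied on its face — a current Schedule 4 Certificate is held; every employee is an immediate family member. However, paragraphs (m)–(n) must be considered: (m) operates against (c): the coverage ratio is 17%, less than the 20% limit. (n) is inapplicable (the registered capacity is 140 units, short of 150 units), so (m) stands. (c) is therefore removed.
Exception (d) fails — employees are paid cash wages.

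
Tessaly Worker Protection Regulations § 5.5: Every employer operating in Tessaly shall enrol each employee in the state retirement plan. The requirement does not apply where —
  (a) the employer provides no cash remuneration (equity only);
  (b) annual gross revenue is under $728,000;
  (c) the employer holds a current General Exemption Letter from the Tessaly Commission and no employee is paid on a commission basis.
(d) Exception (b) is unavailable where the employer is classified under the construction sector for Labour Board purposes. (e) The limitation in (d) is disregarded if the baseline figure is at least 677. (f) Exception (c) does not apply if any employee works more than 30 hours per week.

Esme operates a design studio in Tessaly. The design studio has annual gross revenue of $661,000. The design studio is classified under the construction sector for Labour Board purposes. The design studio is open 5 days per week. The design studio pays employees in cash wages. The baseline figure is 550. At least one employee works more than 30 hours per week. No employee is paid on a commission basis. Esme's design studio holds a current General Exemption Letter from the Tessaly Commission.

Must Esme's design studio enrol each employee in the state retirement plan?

Yes — Esme's design studio must enrol each employee in the state retirement plan.

Exception (a) does not apply: employees are paid cash wages.
Exception (b): annual gross revenue is $661,000, under the $728,000 limit — every condition holds. But applying paragraphs (d)–(e): (d) operates against (b): the design studio is classified under the construction sector. (e), which would lift (d), is not triggered — the baseline figure is 550, short of 677. So (b) is unavailable.
Exception (c): a current General Exemption Letter is held; no employee is paid on commission — every condition holds. But applying paragraph (f): (f) operates against (c): at least one employee exceeds 30 hours/week. So (c) is unavailable.
No exception applies. The general rule governs.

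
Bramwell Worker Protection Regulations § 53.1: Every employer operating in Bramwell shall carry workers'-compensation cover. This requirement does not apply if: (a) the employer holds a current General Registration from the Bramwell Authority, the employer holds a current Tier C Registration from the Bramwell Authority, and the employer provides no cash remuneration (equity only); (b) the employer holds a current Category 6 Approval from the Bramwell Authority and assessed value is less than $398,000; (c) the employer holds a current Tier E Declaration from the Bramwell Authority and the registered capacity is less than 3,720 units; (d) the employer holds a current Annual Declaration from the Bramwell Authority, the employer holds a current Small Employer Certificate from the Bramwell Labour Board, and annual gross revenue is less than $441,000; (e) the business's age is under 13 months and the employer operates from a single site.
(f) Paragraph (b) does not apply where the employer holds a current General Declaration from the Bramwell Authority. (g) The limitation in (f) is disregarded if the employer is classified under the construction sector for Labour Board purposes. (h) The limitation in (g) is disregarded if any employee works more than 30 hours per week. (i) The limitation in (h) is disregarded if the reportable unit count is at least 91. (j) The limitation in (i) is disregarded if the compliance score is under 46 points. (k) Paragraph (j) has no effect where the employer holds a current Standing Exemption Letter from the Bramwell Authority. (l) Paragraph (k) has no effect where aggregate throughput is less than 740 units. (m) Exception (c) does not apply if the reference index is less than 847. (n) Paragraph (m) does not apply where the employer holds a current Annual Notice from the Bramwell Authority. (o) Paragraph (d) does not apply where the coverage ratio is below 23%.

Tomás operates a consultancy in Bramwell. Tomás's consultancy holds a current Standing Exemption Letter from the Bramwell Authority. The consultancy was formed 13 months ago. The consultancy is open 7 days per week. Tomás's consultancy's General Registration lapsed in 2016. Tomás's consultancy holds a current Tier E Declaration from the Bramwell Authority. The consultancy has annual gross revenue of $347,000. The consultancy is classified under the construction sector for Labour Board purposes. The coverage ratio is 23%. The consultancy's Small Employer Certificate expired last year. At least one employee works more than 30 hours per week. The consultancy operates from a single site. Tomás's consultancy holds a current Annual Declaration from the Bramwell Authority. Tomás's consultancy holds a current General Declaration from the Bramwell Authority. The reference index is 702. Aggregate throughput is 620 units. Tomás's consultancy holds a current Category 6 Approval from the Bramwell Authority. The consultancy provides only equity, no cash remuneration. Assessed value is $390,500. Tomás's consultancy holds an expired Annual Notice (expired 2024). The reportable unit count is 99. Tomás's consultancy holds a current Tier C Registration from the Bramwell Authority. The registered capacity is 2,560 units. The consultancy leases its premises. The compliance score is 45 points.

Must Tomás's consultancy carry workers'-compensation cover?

Exception (a) fails — there is no General Registration in force.
Exception (b)'s conditions are all satisfied: a current Category 6 Approval is held; assessed value is $390,500, less than the $398,000 limit. But: (f) operates against (b): a current General Declaration is held. (g) would limit (f) — the consultancy is classified under the construction sector — but (h) sets (g) aside: (h) operates against (g): at least one employee exceeds 30 hours/week. (i) would limit (h) — the reportable unit count is 99, meeting the 91 threshold — but (j) sets (i) aside: (j) is triggered — the compliance score is 45 points, under the 46 points limit. (k) is triggered (a current Standing Exemption Letter is held), but yields to (l): (l) operates against (k): aggregate throughput is 620 units, less than the 740 units limit. Exception (b) does not apply.
Exception (c): a current Tier E Declaration is held; the registered capacity is 2,560 units, less than the 3,720 units limit — every condition holds. But applying paragraphs (m)–(n): (m) operates against (c): the reference index is 702, less than the 847 limit. (n), which would lift (m), does not operate here — there is no Annual Notice in force. (c) is therefore removed.
Exception (d) fails — the Small Employer Certificate has expired.
Exception (e) fails — the business's age is 13 months, not under 13 months.
No exception is made out. Tomás's consultancy falls within the general rule.

Yes — Tomás's consultancy must carry workers'-compensation cover.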